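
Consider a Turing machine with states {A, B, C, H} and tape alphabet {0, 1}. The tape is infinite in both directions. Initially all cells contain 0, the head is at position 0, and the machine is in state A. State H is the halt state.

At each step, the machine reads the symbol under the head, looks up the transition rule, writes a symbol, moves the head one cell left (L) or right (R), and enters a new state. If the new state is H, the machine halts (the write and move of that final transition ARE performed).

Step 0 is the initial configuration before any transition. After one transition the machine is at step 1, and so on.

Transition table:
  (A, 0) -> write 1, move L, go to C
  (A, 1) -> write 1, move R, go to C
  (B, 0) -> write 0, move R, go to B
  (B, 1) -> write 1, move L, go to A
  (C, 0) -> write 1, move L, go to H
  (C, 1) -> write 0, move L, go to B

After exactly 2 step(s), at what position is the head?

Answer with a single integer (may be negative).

Answer: -2

Derivation:
Step 1: in state A at pos 0, read 0 -> (A,0)->write 1,move L,goto C. Now: state=C, head=-1, tape[-2..1]=0010 (head:  ^)
Step 2: in state C at pos -1, read 0 -> (C,0)->write 1,move L,goto H. Now: state=H, head=-2, tape[-3..1]=00110 (head:  ^)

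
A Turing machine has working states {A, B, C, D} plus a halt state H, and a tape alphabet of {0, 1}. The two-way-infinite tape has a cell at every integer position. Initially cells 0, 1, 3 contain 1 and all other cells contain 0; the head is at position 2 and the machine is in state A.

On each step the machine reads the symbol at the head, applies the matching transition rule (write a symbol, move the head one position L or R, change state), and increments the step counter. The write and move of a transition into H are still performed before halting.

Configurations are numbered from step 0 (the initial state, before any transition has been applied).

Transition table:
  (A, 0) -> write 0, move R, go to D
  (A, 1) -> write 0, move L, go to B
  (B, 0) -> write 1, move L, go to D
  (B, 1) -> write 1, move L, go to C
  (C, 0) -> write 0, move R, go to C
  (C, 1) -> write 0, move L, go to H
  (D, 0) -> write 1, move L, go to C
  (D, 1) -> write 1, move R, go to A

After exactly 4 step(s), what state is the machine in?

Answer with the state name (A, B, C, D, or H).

Step 1: in state A at pos 2, read 0 -> (A,0)->write 0,move R,goto D. Now: state=D, head=3, tape[-1..4]=011010 (head:     ^)
Step 2: in state D at pos 3, read 1 -> (D,1)->write 1,move R,goto A. Now: state=A, head=4, tape[-1..5]=0110100 (head:      ^)
Step 3: in state A at pos 4, read 0 -> (A,0)->write 0,move R,goto D. Now: state=D, head=5, tape[-1..6]=01101000 (head:       ^)
Step 4: in state D at pos 5, read 0 -> (D,0)->write 1,move L,goto C. Now: state=C, head=4, tape[-1..6]=01101010 (head:      ^)

Answer: C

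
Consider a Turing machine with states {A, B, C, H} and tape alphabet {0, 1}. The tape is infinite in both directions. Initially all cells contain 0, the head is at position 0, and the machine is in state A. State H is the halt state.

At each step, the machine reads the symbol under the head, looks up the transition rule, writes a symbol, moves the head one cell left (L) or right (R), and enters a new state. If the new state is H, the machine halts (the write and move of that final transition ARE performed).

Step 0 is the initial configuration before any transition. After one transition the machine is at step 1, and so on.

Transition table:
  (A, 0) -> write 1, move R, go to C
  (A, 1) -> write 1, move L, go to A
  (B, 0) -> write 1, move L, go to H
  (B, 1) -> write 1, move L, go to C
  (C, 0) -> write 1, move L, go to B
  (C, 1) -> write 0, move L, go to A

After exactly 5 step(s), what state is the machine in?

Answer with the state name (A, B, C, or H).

Step 1: in state A at pos 0, read 0 -> (A,0)->write 1,move R,goto C. Now: state=C, head=1, tape[-1..2]=0100 (head:   ^)
Step 2: in state C at pos 1, read 0 -> (C,0)->write 1,move L,goto B. Now: state=B, head=0, tape[-1..2]=0110 (head:  ^)
Step 3: in state B at pos 0, read 1 -> (B,1)->write 1,move L,goto C. Now: state=C, head=-1, tape[-2..2]=00110 (head:  ^)
Step 4: in state C at pos -1, read 0 -> (C,0)->write 1,move L,goto B. Now: state=B, head=-2, tape[-3..2]=001110 (head:  ^)
Step 5: in state B at pos -2, read 0 -> (B,0)->write 1,move L,goto H. Now: state=H, head=-3, tape[-4..2]=0011110 (head:  ^)

Answer: H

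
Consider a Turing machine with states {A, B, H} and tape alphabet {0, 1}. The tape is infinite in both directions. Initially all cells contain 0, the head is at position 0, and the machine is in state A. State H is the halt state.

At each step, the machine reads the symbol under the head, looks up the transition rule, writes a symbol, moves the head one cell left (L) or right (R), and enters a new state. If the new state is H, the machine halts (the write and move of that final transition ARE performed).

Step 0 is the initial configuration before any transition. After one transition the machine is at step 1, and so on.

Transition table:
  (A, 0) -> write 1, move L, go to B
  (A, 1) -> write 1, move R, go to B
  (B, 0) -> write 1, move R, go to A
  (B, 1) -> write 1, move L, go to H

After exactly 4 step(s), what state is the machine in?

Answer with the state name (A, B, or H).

Answer: A

Derivation:
Step 1: in state A at pos 0, read 0 -> (A,0)->write 1,move L,goto B. Now: state=B, head=-1, tape[-2..1]=0010 (head:  ^)
Step 2: in state B at pos -1, read 0 -> (B,0)->write 1,move R,goto A. Now: state=A, head=0, tape[-2..1]=0110 (head:   ^)
Step 3: in state A at pos 0, read 1 -> (A,1)->write 1,move R,goto B. Now: state=B, head=1, tape[-2..2]=01100 (head:    ^)
Step 4: in state B at pos 1, read 0 -> (B,0)->write 1,move R,goto A. Now: state=A, head=2, tape[-2..3]=011100 (head:     ^)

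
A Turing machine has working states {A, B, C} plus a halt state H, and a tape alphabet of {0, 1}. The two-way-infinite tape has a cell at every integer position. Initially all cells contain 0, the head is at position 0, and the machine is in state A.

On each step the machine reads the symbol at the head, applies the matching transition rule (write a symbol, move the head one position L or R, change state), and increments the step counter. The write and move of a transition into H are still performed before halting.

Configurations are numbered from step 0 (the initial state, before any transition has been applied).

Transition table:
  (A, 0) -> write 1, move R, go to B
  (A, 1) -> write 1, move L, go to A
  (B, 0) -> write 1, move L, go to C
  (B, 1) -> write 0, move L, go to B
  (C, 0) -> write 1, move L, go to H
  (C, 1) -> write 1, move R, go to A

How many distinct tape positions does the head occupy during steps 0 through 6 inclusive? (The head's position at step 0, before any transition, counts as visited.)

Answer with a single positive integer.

Answer: 3

Derivation:
Step 1: in state A at pos 0, read 0 -> (A,0)->write 1,move R,goto B. Now: state=B, head=1, tape[-1..2]=0100 (head:   ^)
Step 2: in state B at pos 1, read 0 -> (B,0)->write 1,move L,goto C. Now: state=C, head=0, tape[-1..2]=0110 (head:  ^)
Step 3: in state C at pos 0, read 1 -> (C,1)->write 1,move R,goto A. Now: state=A, head=1, tape[-1..2]=0110 (head:   ^)
Step 4: in state A at pos 1, read 1 -> (A,1)->write 1,move L,goto A. Now: state=A, head=0, tape[-1..2]=0110 (head:  ^)
Step 5: in state A at pos 0, read 1 -> (A,1)->write 1,move L,goto A. Now: state=A, head=-1, tape[-2..2]=00110 (head:  ^)
Step 6: in state A at pos -1, read 0 -> (A,0)->write 1,move R,goto B. Now: state=B, head=0, tape[-2..2]=01110 (head:   ^)
Head positions at steps 0..6: starting at 0, distinct positions visited = {-1, 0, 1} -> 3 position(s)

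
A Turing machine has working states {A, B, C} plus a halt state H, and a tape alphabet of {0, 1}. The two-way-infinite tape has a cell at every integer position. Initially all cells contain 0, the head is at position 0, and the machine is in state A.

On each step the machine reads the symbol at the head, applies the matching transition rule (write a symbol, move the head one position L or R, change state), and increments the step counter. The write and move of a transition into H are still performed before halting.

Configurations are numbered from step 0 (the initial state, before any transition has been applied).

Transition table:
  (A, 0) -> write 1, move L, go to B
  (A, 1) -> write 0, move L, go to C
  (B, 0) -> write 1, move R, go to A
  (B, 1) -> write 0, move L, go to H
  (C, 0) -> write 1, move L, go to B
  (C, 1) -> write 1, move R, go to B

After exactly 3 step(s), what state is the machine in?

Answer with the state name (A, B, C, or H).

Step 1: in state A at pos 0, read 0 -> (A,0)->write 1,move L,goto B. Now: state=B, head=-1, tape[-2..1]=0010 (head:  ^)
Step 2: in state B at pos -1, read 0 -> (B,0)->write 1,move R,goto A. Now: state=A, head=0, tape[-2..1]=0110 (head:   ^)
Step 3: in state A at pos 0, read 1 -> (A,1)->write 0,move L,goto C. Now: state=C, head=-1, tape[-2..1]=0100 (head:  ^)

Answer: C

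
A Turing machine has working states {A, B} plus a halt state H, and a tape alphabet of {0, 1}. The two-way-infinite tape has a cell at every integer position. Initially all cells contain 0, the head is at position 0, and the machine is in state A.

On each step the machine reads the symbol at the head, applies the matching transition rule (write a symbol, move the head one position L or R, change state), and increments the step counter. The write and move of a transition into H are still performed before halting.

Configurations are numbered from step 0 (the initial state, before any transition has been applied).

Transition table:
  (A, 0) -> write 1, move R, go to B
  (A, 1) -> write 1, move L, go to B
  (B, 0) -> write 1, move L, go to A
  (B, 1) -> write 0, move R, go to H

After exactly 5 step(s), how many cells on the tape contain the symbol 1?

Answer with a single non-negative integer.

Step 1: in state A at pos 0, read 0 -> (A,0)->write 1,move R,goto B. Now: state=B, head=1, tape[-1..2]=0100 (head:   ^)
Step 2: in state B at pos 1, read 0 -> (B,0)->write 1,move L,goto A. Now: state=A, head=0, tape[-1..2]=0110 (head:  ^)
Step 3: in state A at pos 0, read 1 -> (A,1)->write 1,move L,goto B. Now: state=B, head=-1, tape[-2..2]=00110 (head:  ^)
Step 4: in state B at pos -1, read 0 -> (B,0)->write 1,move L,goto A. Now: state=A, head=-2, tape[-3..2]=001110 (head:  ^)
Step 5: in state A at pos -2, read 0 -> (A,0)->write 1,move R,goto B. Now: state=B, head=-1, tape[-3..2]=011110 (head:   ^)
Cells containing 1 after step 5: {-2, -1, 0, 1} -> 4 cell(s)

Answer: 4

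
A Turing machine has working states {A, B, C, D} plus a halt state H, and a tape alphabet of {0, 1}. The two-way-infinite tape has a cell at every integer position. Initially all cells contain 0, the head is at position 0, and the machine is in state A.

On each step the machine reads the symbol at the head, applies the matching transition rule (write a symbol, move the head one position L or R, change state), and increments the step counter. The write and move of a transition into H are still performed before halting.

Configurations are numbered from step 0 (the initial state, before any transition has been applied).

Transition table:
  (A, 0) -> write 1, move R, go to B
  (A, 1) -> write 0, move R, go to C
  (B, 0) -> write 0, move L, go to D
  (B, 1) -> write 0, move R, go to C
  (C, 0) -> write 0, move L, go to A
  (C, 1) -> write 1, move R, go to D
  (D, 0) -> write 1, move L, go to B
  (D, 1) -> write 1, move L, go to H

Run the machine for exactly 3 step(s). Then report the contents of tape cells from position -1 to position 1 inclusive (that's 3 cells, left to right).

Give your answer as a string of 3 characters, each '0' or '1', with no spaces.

Step 1: in state A at pos 0, read 0 -> (A,0)->write 1,move R,goto B. Now: state=B, head=1, tape[-1..2]=0100 (head:   ^)
Step 2: in state B at pos 1, read 0 -> (B,0)->write 0,move L,goto D. Now: state=D, head=0, tape[-1..2]=0100 (head:  ^)
Step 3: in state D at pos 0, read 1 -> (D,1)->write 1,move L,goto H. Now: state=H, head=-1, tape[-2..2]=00100 (head:  ^)

Answer: 010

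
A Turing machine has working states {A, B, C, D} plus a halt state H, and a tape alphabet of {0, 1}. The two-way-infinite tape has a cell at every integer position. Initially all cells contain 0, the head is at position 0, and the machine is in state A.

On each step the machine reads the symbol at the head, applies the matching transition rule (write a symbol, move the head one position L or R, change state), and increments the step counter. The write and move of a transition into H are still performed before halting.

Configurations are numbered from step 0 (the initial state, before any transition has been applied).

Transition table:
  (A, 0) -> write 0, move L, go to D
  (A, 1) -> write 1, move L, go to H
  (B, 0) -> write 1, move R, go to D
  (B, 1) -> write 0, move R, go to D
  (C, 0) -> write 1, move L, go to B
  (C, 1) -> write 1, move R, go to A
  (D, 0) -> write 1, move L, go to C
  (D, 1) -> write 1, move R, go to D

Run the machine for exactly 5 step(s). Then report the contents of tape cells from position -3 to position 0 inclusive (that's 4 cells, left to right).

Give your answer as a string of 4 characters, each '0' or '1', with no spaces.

Answer: 1110

Derivation:
Step 1: in state A at pos 0, read 0 -> (A,0)->write 0,move L,goto D. Now: state=D, head=-1, tape[-2..1]=0000 (head:  ^)
Step 2: in state D at pos -1, read 0 -> (D,0)->write 1,move L,goto C. Now: state=C, head=-2, tape[-3..1]=00100 (head:  ^)
Step 3: in state C at pos -2, read 0 -> (C,0)->write 1,move L,goto B. Now: state=B, head=-3, tape[-4..1]=001100 (head:  ^)
Step 4: in state B at pos -3, read 0 -> (B,0)->write 1,move R,goto D. Now: state=D, head=-2, tape[-4..1]=011100 (head:   ^)
Step 5: in state D at pos -2, read 1 -> (D,1)->write 1,move R,goto D. Now: state=D, head=-1, tape[-4..1]=011100 (head:    ^)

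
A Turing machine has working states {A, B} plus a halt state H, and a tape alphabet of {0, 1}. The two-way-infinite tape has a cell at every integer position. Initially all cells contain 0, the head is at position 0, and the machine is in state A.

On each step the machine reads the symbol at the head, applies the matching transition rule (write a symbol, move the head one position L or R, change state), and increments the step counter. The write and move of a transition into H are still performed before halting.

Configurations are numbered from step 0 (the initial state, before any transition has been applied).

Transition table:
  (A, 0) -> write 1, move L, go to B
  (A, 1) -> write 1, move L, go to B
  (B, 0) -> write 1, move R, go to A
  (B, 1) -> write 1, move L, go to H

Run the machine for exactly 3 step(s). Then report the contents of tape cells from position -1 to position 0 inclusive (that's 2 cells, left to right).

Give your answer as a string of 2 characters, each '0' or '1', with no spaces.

Step 1: in state A at pos 0, read 0 -> (A,0)->write 1,move L,goto B. Now: state=B, head=-1, tape[-2..1]=0010 (head:  ^)
Step 2: in state B at pos -1, read 0 -> (B,0)->write 1,move R,goto A. Now: state=A, head=0, tape[-2..1]=0110 (head:   ^)
Step 3: in state A at pos 0, read 1 -> (A,1)->write 1,move L,goto B. Now: state=B, head=-1, tape[-2..1]=0110 (head:  ^)

Answer: 11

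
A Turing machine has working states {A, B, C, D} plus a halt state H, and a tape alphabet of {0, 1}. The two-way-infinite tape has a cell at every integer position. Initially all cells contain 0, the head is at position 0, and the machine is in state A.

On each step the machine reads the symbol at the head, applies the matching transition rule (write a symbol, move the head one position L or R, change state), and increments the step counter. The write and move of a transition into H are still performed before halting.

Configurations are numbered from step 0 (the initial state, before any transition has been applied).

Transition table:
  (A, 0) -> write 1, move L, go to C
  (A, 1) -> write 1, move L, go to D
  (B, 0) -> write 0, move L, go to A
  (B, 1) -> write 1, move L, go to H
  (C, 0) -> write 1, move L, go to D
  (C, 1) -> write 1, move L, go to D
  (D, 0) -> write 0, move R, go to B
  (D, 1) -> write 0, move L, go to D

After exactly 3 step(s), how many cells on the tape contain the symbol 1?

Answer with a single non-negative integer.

Step 1: in state A at pos 0, read 0 -> (A,0)->write 1,move L,goto C. Now: state=C, head=-1, tape[-2..1]=0010 (head:  ^)
Step 2: in state C at pos -1, read 0 -> (C,0)->write 1,move L,goto D. Now: state=D, head=-2, tape[-3..1]=00110 (head:  ^)
Step 3: in state D at pos -2, read 0 -> (D,0)->write 0,move R,goto B. Now: state=B, head=-1, tape[-3..1]=00110 (head:   ^)
Cells containing 1 after step 3: {-1, 0} -> 2 cell(s)

Answer: 2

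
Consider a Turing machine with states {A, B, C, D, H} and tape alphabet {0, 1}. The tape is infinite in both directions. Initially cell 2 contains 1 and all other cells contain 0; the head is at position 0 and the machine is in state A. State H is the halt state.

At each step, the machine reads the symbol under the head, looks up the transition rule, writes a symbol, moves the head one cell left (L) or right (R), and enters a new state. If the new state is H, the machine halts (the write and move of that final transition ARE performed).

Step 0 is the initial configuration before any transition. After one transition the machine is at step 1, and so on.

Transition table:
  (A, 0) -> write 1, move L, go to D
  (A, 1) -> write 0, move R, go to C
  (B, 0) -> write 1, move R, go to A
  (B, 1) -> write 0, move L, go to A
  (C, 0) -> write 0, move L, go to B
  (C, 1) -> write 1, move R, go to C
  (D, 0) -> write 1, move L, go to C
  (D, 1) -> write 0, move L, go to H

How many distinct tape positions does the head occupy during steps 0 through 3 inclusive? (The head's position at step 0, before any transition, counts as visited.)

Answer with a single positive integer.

Answer: 4

Derivation:
Step 1: in state A at pos 0, read 0 -> (A,0)->write 1,move L,goto D. Now: state=D, head=-1, tape[-2..3]=001010 (head:  ^)
Step 2: in state D at pos -1, read 0 -> (D,0)->write 1,move L,goto C. Now: state=C, head=-2, tape[-3..3]=0011010 (head:  ^)
Step 3: in state C at pos -2, read 0 -> (C,0)->write 0,move L,goto B. Now: state=B, head=-3, tape[-4..3]=00011010 (head:  ^)
Head positions at steps 0..3: starting at 0, distinct positions visited = {-3, -2, -1, 0} -> 4 position(s)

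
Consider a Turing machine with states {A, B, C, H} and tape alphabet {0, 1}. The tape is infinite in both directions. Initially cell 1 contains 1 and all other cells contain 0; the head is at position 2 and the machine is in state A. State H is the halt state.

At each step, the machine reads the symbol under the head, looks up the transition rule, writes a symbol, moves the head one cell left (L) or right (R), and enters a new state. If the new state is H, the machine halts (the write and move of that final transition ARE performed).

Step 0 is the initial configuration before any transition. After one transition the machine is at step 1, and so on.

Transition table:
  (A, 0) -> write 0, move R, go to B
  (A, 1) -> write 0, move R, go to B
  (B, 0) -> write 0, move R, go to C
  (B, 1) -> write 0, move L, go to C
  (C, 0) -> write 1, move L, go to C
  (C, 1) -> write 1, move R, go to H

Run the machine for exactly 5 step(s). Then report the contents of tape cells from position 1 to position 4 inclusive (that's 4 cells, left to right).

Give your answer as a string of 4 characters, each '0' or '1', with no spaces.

Step 1: in state A at pos 2, read 0 -> (A,0)->write 0,move R,goto B. Now: state=B, head=3, tape[0..4]=01000 (head:    ^)
Step 2: in state B at pos 3, read 0 -> (B,0)->write 0,move R,goto C. Now: state=C, head=4, tape[0..5]=010000 (head:     ^)
Step 3: in state C at pos 4, read 0 -> (C,0)->write 1,move L,goto C. Now: state=C, head=3, tape[0..5]=010010 (head:    ^)
Step 4: in state C at pos 3, read 0 -> (C,0)->write 1,move L,goto C. Now: state=C, head=2, tape[0..5]=010110 (head:   ^)
Step 5: in state C at pos 2, read 0 -> (C,0)->write 1,move L,goto C. Now: state=C, head=1, tape[0..5]=011110 (head:  ^)

Answer: 1111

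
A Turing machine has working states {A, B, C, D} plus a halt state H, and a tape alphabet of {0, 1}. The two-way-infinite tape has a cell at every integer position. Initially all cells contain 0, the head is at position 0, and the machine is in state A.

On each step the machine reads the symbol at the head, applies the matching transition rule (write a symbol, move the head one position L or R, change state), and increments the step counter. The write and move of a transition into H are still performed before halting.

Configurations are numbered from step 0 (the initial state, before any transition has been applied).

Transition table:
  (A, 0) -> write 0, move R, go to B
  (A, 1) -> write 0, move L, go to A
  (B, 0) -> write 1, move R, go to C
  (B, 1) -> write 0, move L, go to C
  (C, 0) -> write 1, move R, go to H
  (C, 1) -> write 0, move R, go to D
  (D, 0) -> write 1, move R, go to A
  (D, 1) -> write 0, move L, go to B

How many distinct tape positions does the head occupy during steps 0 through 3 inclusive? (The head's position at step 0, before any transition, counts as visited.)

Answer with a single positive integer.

Answer: 4

Derivation:
Step 1: in state A at pos 0, read 0 -> (A,0)->write 0,move R,goto B. Now: state=B, head=1, tape[-1..2]=0000 (head:   ^)
Step 2: in state B at pos 1, read 0 -> (B,0)->write 1,move R,goto C. Now: state=C, head=2, tape[-1..3]=00100 (head:    ^)
Step 3: in state C at pos 2, read 0 -> (C,0)->write 1,move R,goto H. Now: state=H, head=3, tape[-1..4]=001100 (head:     ^)
Head positions at steps 0..3: starting at 0, distinct positions visited = {0, 1, 2, 3} -> 4 position(s)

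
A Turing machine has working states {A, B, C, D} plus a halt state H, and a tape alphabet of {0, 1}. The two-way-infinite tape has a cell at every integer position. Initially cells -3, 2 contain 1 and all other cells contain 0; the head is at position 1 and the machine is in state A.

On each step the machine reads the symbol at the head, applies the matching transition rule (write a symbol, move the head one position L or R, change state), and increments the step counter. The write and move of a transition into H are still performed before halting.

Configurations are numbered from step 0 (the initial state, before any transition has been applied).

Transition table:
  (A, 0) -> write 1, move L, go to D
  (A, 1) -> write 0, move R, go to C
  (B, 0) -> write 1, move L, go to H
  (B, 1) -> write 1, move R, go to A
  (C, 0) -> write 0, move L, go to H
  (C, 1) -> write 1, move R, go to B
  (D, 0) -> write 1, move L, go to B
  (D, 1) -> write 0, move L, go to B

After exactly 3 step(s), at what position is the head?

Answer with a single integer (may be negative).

Step 1: in state A at pos 1, read 0 -> (A,0)->write 1,move L,goto D. Now: state=D, head=0, tape[-4..3]=01000110 (head:     ^)
Step 2: in state D at pos 0, read 0 -> (D,0)->write 1,move L,goto B. Now: state=B, head=-1, tape[-4..3]=01001110 (head:    ^)
Step 3: in state B at pos -1, read 0 -> (B,0)->write 1,move L,goto H. Now: state=H, head=-2, tape[-4..3]=01011110 (head:   ^)

Answer: -2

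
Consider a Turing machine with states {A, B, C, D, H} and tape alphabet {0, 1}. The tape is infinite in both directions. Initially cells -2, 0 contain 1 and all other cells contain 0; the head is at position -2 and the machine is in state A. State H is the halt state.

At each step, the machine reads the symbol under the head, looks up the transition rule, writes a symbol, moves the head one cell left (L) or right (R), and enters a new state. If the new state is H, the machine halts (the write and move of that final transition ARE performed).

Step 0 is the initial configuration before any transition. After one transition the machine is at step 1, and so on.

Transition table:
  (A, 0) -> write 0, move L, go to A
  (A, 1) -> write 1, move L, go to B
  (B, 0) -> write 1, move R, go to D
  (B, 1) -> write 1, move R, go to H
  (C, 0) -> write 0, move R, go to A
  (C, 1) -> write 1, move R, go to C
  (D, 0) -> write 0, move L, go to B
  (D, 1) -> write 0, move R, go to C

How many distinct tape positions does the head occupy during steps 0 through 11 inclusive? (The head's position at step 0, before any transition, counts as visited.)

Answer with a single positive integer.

Step 1: in state A at pos -2, read 1 -> (A,1)->write 1,move L,goto B. Now: state=B, head=-3, tape[-4..1]=001010 (head:  ^)
Step 2: in state B at pos -3, read 0 -> (B,0)->write 1,move R,goto D. Now: state=D, head=-2, tape[-4..1]=011010 (head:   ^)
Step 3: in state D at pos -2, read 1 -> (D,1)->write 0,move R,goto C. Now: state=C, head=-1, tape[-4..1]=010010 (head:    ^)
Step 4: in state C at pos -1, read 0 -> (C,0)->write 0,move R,goto A. Now: state=A, head=0, tape[-4..1]=010010 (head:     ^)
Step 5: in state A at pos 0, read 1 -> (A,1)->write 1,move L,goto B. Now: state=B, head=-1, tape[-4..1]=010010 (head:    ^)
Step 6: in state B at pos -1, read 0 -> (B,0)->write 1,move R,goto D. Now: state=D, head=0, tape[-4..1]=010110 (head:     ^)
Step 7: in state D at pos 0, read 1 -> (D,1)->write 0,move R,goto C. Now: state=C, head=1, tape[-4..2]=0101000 (head:      ^)
Step 8: in state C at pos 1, read 0 -> (C,0)->write 0,move R,goto A. Now: state=A, head=2, tape[-4..3]=01010000 (head:       ^)
Step 9: in state A at pos 2, read 0 -> (A,0)->write 0,move L,goto A. Now: state=A, head=1, tape[-4..3]=01010000 (head:      ^)
Step 10: in state A at pos 1, read 0 -> (A,0)->write 0,move L,goto A. Now: state=A, head=0, tape[-4..3]=01010000 (head:     ^)
Step 11: in state A at pos 0, read 0 -> (A,0)->write 0,move L,goto A. Now: state=A, head=-1, tape[-4..3]=01010000 (head:    ^)
Head positions at steps 0..11: starting at -2, distinct positions visited = {-3, -2, -1, 0, 1, 2} -> 6 position(s)

Answer: 6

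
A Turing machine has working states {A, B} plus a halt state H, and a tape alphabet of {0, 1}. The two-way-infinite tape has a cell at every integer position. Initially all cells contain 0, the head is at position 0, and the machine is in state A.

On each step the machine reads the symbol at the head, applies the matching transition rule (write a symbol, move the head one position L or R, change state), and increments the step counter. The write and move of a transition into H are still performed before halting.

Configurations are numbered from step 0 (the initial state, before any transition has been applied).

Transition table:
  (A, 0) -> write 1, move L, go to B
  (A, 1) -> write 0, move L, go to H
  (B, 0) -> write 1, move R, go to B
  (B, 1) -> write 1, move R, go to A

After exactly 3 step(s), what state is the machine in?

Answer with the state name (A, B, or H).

Answer: A

Derivation:
Step 1: in state A at pos 0, read 0 -> (A,0)->write 1,move L,goto B. Now: state=B, head=-1, tape[-2..1]=0010 (head:  ^)
Step 2: in state B at pos -1, read 0 -> (B,0)->write 1,move R,goto B. Now: state=B, head=0, tape[-2..1]=0110 (head:   ^)
Step 3: in state B at pos 0, read 1 -> (B,1)->write 1,move R,goto A. Now: state=A, head=1, tape[-2..2]=01100 (head:    ^)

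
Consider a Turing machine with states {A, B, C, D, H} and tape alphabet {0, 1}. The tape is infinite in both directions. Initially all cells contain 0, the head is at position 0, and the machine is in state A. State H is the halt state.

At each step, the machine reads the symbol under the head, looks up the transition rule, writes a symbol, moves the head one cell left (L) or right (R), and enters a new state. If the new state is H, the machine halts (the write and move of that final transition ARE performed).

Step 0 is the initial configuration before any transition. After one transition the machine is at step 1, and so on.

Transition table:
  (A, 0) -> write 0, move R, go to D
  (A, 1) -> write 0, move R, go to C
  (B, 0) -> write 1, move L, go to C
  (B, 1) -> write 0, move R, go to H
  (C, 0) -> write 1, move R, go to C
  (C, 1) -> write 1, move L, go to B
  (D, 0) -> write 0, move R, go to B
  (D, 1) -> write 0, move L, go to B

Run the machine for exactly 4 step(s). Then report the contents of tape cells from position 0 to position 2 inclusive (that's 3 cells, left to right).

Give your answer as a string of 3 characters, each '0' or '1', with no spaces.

Step 1: in state A at pos 0, read 0 -> (A,0)->write 0,move R,goto D. Now: state=D, head=1, tape[-1..2]=0000 (head:   ^)
Step 2: in state D at pos 1, read 0 -> (D,0)->write 0,move R,goto B. Now: state=B, head=2, tape[-1..3]=00000 (head:    ^)
Step 3: in state B at pos 2, read 0 -> (B,0)->write 1,move L,goto C. Now: state=C, head=1, tape[-1..3]=00010 (head:   ^)
Step 4: in state C at pos 1, read 0 -> (C,0)->write 1,move R,goto C. Now: state=C, head=2, tape[-1..3]=00110 (head:    ^)

Answer: 011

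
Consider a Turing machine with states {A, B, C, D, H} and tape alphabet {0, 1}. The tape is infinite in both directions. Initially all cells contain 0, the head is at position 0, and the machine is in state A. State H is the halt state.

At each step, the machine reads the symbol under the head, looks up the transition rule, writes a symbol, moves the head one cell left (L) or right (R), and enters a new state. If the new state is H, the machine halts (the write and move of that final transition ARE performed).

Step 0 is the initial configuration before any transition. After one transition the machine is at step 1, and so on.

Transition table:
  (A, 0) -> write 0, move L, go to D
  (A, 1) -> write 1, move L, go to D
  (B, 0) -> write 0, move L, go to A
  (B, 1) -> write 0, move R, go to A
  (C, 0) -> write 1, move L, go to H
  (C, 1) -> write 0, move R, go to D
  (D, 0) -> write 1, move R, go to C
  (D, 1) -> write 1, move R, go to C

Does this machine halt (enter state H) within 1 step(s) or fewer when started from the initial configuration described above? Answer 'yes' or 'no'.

Answer: no

Derivation:
Step 1: in state A at pos 0, read 0 -> (A,0)->write 0,move L,goto D. Now: state=D, head=-1, tape[-2..1]=0000 (head:  ^)
After 1 step(s): state = D (not H) -> not halted within 1 -> no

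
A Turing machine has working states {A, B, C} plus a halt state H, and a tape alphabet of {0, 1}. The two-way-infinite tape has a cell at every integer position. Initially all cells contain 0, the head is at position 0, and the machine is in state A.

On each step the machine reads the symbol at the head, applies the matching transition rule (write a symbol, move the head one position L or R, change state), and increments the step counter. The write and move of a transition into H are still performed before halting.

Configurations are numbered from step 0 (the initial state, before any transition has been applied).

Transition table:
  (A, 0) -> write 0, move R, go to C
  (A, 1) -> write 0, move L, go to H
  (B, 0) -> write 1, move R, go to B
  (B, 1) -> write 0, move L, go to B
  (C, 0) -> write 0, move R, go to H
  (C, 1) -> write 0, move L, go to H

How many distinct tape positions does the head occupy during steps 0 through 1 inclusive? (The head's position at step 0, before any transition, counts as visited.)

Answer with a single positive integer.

Answer: 2

Derivation:
Step 1: in state A at pos 0, read 0 -> (A,0)->write 0,move R,goto C. Now: state=C, head=1, tape[-1..2]=0000 (head:   ^)
Head positions at steps 0..1: starting at 0, distinct positions visited = {0, 1} -> 2 position(s)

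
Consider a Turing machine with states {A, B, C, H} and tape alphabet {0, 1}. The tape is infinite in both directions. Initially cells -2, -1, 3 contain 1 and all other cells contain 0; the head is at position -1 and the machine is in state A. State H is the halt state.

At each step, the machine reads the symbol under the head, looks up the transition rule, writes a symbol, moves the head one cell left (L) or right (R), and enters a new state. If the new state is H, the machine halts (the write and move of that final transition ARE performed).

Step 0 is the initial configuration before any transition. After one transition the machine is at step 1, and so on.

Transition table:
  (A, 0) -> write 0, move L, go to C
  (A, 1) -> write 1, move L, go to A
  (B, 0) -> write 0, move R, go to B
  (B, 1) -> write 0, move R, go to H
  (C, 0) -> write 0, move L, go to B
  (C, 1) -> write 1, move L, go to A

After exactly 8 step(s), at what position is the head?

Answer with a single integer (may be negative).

Step 1: in state A at pos -1, read 1 -> (A,1)->write 1,move L,goto A. Now: state=A, head=-2, tape[-3..4]=01100010 (head:  ^)
Step 2: in state A at pos -2, read 1 -> (A,1)->write 1,move L,goto A. Now: state=A, head=-3, tape[-4..4]=001100010 (head:  ^)
Step 3: in state A at pos -3, read 0 -> (A,0)->write 0,move L,goto C. Now: state=C, head=-4, tape[-5..4]=0001100010 (head:  ^)
Step 4: in state C at pos -4, read 0 -> (C,0)->write 0,move L,goto B. Now: state=B, head=-5, tape[-6..4]=00001100010 (head:  ^)
Step 5: in state B at pos -5, read 0 -> (B,0)->write 0,move R,goto B. Now: state=B, head=-4, tape[-6..4]=00001100010 (head:   ^)
Step 6: in state B at pos -4, read 0 -> (B,0)->write 0,move R,goto B. Now: state=B, head=-3, tape[-6..4]=00001100010 (head:    ^)
Step 7: in state B at pos -3, read 0 -> (B,0)->write 0,move R,goto B. Now: state=B, head=-2, tape[-6..4]=00001100010 (head:     ^)
Step 8: in state B at pos -2, read 1 -> (B,1)->write 0,move R,goto H. Now: state=H, head=-1, tape[-6..4]=00000100010 (head:      ^)

Answer: -1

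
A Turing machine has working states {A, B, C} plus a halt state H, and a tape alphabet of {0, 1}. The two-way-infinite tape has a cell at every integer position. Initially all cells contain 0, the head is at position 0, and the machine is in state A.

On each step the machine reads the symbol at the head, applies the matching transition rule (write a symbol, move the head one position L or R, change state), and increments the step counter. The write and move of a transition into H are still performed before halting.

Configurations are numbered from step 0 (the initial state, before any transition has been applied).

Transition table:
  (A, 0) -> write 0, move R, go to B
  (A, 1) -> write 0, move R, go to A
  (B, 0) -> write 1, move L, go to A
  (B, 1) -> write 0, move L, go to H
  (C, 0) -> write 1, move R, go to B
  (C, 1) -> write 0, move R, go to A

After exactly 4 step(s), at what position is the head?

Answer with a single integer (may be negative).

Step 1: in state A at pos 0, read 0 -> (A,0)->write 0,move R,goto B. Now: state=B, head=1, tape[-1..2]=0000 (head:   ^)
Step 2: in state B at pos 1, read 0 -> (B,0)->write 1,move L,goto A. Now: state=A, head=0, tape[-1..2]=0010 (head:  ^)
Step 3: in state A at pos 0, read 0 -> (A,0)->write 0,move R,goto B. Now: state=B, head=1, tape[-1..2]=0010 (head:   ^)
Step 4: in state B at pos 1, read 1 -> (B,1)->write 0,move L,goto H. Now: state=H, head=0, tape[-1..2]=0000 (head:  ^)

Answer: 0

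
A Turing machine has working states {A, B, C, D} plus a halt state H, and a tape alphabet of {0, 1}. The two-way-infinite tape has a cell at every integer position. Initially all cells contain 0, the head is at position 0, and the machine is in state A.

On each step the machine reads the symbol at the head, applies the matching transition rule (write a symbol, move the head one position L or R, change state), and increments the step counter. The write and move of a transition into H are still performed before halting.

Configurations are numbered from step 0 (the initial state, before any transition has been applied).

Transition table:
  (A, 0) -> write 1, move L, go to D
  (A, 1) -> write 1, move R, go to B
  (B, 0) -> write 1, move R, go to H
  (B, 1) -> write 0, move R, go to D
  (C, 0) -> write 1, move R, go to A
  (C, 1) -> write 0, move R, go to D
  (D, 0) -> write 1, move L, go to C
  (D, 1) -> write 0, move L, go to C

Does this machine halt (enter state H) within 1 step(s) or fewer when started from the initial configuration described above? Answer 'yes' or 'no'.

Answer: no

Derivation:
Step 1: in state A at pos 0, read 0 -> (A,0)->write 1,move L,goto D. Now: state=D, head=-1, tape[-2..1]=0010 (head:  ^)
After 1 step(s): state = D (not H) -> not halted within 1 -> no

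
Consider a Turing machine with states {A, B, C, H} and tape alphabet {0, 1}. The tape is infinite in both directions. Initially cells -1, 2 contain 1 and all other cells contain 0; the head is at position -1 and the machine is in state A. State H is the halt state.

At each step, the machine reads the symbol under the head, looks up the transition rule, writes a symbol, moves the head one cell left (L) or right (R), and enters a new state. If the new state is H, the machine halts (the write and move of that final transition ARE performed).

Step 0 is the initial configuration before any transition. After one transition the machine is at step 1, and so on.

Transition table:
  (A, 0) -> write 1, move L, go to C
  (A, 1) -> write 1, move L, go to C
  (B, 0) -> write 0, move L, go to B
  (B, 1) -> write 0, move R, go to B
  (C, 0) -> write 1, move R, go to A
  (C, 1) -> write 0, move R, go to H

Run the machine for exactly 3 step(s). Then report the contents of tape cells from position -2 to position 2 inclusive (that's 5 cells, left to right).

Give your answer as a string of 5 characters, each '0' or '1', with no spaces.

Answer: 11001

Derivation:
Step 1: in state A at pos -1, read 1 -> (A,1)->write 1,move L,goto C. Now: state=C, head=-2, tape[-3..3]=0010010 (head:  ^)
Step 2: in state C at pos -2, read 0 -> (C,0)->write 1,move R,goto A. Now: state=A, head=-1, tape[-3..3]=0110010 (head:   ^)
Step 3: in state A at pos -1, read 1 -> (A,1)->write 1,move L,goto C. Now: state=C, head=-2, tape[-3..3]=0110010 (head:  ^)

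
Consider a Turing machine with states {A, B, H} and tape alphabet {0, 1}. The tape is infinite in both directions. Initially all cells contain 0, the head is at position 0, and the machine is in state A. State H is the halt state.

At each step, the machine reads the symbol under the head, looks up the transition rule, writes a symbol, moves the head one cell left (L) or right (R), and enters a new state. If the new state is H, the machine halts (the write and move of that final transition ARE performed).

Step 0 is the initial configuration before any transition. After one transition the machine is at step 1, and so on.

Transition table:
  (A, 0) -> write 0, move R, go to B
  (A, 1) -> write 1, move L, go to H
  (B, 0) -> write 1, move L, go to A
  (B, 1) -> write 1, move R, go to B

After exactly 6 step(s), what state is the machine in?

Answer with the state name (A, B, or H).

Step 1: in state A at pos 0, read 0 -> (A,0)->write 0,move R,goto B. Now: state=B, head=1, tape[-1..2]=0000 (head:   ^)
Step 2: in state B at pos 1, read 0 -> (B,0)->write 1,move L,goto A. Now: state=A, head=0, tape[-1..2]=0010 (head:  ^)
Step 3: in state A at pos 0, read 0 -> (A,0)->write 0,move R,goto B. Now: state=B, head=1, tape[-1..2]=0010 (head:   ^)
Step 4: in state B at pos 1, read 1 -> (B,1)->write 1,move R,goto B. Now: state=B, head=2, tape[-1..3]=00100 (head:    ^)
Step 5: in state B at pos 2, read 0 -> (B,0)->write 1,move L,goto A. Now: state=A, head=1, tape[-1..3]=00110 (head:   ^)
Step 6: in state A at pos 1, read 1 -> (A,1)->write 1,move L,goto H. Now: state=H, head=0, tape[-1..3]=00110 (head:  ^)

Answer: H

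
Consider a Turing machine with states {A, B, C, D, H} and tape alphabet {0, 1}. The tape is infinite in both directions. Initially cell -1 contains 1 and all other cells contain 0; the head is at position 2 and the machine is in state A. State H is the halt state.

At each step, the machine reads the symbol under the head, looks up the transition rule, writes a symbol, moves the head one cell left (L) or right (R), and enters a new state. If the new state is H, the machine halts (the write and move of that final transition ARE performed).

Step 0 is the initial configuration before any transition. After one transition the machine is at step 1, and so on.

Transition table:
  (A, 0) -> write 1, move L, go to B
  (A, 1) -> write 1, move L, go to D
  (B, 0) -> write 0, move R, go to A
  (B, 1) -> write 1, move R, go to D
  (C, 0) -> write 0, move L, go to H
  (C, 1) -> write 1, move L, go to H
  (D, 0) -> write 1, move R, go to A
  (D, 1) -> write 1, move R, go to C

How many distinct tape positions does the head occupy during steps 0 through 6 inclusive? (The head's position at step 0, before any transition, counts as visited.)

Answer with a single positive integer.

Step 1: in state A at pos 2, read 0 -> (A,0)->write 1,move L,goto B. Now: state=B, head=1, tape[-2..3]=010010 (head:    ^)
Step 2: in state B at pos 1, read 0 -> (B,0)->write 0,move R,goto A. Now: state=A, head=2, tape[-2..3]=010010 (head:     ^)
Step 3: in state A at pos 2, read 1 -> (A,1)->write 1,move L,goto D. Now: state=D, head=1, tape[-2..3]=010010 (head:    ^)
Step 4: in state D at pos 1, read 0 -> (D,0)->write 1,move R,goto A. Now: state=A, head=2, tape[-2..3]=010110 (head:     ^)
Step 5: in state A at pos 2, read 1 -> (A,1)->write 1,move L,goto D. Now: state=D, head=1, tape[-2..3]=010110 (head:    ^)
Step 6: in state D at pos 1, read 1 -> (D,1)->write 1,move R,goto C. Now: state=C, head=2, tape[-2..3]=010110 (head:     ^)
Head positions at steps 0..6: starting at 2, distinct positions visited = {1, 2} -> 2 position(s)

Answer: 2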